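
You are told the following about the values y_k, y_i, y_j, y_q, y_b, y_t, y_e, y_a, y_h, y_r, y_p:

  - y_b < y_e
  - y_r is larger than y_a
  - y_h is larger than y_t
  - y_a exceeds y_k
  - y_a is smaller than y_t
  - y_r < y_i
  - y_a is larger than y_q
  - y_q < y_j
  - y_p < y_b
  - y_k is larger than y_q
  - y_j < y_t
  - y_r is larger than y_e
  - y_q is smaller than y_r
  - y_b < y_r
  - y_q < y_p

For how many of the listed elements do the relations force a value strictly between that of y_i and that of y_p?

3

Chaining upward from y_p reaches: y_b, y_e, y_r.
Chaining downward from y_i reaches: y_q, y_k, y_b, y_e, y_a, y_r.
Strictly between y_p and y_i are those in both lists: y_b, y_e, y_r — 3 elements.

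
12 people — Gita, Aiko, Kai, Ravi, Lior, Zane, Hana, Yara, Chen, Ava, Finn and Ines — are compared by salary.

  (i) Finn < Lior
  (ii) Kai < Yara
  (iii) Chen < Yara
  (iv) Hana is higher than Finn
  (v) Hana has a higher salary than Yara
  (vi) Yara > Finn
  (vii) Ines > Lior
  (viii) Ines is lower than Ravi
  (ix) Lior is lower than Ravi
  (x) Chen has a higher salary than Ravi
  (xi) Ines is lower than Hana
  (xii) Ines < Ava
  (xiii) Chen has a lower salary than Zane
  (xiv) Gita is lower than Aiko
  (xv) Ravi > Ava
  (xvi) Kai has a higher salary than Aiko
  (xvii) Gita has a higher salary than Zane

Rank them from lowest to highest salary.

The consecutive links are each given: Finn < Lior; Lior < Ines; Ines < Ava; Ava < Ravi; Ravi < Chen; Chen < Zane; Zane < Gita; Gita < Aiko; Aiko < Kai; Kai < Yara; Yara < Hana.

Finn < Lior < Ines < Ava < Ravi < Chen < Zane < Gita < Aiko < Kai < Yara < Hana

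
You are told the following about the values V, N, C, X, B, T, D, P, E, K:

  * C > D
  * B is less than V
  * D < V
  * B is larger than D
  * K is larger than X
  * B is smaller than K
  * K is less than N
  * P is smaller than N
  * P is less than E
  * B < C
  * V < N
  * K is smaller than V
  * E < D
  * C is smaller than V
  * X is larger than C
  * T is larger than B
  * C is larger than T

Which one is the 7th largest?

Piecing the relations together gives one ordering: P < E < D < B < T < C < X < K < V < N.
The 7th largest is B.

B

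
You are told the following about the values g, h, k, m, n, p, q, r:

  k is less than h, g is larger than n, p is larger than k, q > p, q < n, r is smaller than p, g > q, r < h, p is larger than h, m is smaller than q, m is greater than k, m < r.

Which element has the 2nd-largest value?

n

Piecing the relations together gives one ordering: k < m < r < h < p < q < n < g.
Counting 2 from the largest end gives n.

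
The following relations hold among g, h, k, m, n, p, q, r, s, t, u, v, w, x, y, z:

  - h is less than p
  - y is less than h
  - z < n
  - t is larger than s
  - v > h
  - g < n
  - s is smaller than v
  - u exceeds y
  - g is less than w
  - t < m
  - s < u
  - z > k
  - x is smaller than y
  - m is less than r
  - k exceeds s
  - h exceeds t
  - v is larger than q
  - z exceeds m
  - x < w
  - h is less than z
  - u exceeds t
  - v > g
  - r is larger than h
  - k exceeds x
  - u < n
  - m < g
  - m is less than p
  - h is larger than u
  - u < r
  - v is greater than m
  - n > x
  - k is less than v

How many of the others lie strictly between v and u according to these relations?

1

The relations place u below v. An element lies strictly between them when it is forced above u and also forced below v.
Above u: {h, p, r, z, n}. Below v: {s, t, m, x, y, q, k, h, g}.
Intersection: {h} — 1.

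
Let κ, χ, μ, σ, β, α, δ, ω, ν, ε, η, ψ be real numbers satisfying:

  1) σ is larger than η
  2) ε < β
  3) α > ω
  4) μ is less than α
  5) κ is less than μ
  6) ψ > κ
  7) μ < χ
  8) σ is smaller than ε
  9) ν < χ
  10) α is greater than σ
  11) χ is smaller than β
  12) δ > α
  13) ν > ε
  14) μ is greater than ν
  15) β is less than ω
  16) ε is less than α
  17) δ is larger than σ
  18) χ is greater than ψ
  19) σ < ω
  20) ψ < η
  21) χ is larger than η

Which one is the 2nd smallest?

ψ

Piecing the relations together gives one ordering: κ < ψ < η < σ < ε < ν < μ < χ < β < ω < α < δ.
Counting 2 from the smallest end gives ψ.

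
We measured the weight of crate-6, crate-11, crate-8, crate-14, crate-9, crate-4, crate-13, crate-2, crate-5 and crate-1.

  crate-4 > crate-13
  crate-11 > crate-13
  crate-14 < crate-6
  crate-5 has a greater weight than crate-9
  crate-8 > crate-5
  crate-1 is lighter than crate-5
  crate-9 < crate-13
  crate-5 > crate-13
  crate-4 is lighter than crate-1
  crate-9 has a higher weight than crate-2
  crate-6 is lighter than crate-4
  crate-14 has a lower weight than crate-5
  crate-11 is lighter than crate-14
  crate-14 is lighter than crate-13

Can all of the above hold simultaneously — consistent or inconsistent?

inconsistent

Chaining the given relations yields crate-13 < crate-11 < crate-14, so crate-13 < crate-14. But one relation states crate-14 < crate-13. These cannot both hold.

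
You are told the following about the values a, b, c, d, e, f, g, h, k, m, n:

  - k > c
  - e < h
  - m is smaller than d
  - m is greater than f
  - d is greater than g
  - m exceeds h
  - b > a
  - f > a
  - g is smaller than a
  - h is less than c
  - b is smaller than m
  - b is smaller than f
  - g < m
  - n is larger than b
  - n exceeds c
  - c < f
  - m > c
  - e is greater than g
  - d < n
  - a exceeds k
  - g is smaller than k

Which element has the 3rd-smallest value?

Chaining the given pairs: g < e < h < c < k < a < b < f < m < d < n.
The 3rd smallest is h.

h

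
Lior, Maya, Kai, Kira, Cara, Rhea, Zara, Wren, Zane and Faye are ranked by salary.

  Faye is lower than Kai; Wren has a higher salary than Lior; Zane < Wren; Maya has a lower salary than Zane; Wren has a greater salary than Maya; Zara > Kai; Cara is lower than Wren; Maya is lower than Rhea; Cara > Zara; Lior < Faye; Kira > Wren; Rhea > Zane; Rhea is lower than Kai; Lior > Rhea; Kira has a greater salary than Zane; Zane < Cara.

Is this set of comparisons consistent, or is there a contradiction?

consistent

Every relation is compatible with Maya < Zane < Rhea < Lior < Faye < Kai < Zara < Cara < Wren < Kira; the set is consistent.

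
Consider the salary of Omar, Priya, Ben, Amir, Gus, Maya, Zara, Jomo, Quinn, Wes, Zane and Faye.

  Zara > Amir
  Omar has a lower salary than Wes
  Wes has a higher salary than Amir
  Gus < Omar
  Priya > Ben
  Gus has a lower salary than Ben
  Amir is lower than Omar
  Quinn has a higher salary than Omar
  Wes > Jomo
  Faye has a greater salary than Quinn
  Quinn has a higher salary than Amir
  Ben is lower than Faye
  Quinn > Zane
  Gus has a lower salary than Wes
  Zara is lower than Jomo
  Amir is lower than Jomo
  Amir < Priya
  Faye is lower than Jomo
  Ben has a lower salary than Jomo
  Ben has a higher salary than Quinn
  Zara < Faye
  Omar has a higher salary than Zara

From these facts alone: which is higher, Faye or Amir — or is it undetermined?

Faye

Amir < Omar and Omar < Quinn give Amir < Quinn.
With Quinn < Ben: Amir < Omar < Quinn < Ben.
With Ben < Faye: Amir < Omar < Quinn < Ben < Faye.
So Faye is higher.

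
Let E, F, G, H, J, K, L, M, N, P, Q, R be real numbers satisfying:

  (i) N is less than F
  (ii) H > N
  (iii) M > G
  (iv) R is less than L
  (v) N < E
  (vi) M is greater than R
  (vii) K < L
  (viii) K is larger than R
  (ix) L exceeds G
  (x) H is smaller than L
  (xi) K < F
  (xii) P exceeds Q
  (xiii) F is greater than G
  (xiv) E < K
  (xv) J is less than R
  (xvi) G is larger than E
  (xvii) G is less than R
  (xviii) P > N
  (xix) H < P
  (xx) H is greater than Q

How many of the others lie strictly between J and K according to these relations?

The relations place J below K. An element lies strictly between them when it is forced above J and also forced below K.
Above J: {R, M, F, L}. Below K: {N, E, G, R}.
Intersection: {R} — 1.

1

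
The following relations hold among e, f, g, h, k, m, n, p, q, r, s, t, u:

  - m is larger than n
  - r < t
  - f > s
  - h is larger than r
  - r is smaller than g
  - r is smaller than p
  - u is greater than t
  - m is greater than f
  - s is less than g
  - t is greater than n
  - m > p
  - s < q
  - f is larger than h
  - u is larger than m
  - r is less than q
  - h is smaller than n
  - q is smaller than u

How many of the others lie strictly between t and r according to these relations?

2

The relations place r below t. An element lies strictly between them when it is forced above r and also forced below t.
Above r: {h, n, f, p, q, m, u, g}. Below t: {h, n}.
Intersection: {h, n} — 2.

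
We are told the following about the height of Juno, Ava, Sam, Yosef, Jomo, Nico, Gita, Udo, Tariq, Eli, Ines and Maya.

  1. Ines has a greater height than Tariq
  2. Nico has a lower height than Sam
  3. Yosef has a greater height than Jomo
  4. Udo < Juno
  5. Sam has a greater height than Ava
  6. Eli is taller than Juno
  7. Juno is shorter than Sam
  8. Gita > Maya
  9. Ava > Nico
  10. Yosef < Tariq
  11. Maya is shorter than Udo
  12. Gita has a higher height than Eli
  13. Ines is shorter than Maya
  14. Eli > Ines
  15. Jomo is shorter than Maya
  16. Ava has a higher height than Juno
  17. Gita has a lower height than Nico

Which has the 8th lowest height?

The consecutive relations fix a unique order: Jomo < Yosef < Tariq < Ines < Maya < Udo < Juno < Eli < Gita < Nico < Ava < Sam.
Counting 8 from the smallest end gives Eli.

Eli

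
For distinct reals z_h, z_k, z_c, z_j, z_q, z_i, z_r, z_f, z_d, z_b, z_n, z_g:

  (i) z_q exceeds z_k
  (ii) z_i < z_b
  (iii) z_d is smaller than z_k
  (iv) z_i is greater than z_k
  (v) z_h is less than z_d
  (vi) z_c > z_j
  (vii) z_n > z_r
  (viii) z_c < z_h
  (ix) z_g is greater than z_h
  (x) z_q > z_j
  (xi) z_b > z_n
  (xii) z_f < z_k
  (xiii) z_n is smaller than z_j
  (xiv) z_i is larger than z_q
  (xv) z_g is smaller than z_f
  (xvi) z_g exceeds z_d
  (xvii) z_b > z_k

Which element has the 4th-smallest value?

z_c

Chaining the given pairs: z_r < z_n < z_j < z_c < z_h < z_d < z_g < z_f < z_k < z_q < z_i < z_b.
Counting 4 from the smallest end gives z_c.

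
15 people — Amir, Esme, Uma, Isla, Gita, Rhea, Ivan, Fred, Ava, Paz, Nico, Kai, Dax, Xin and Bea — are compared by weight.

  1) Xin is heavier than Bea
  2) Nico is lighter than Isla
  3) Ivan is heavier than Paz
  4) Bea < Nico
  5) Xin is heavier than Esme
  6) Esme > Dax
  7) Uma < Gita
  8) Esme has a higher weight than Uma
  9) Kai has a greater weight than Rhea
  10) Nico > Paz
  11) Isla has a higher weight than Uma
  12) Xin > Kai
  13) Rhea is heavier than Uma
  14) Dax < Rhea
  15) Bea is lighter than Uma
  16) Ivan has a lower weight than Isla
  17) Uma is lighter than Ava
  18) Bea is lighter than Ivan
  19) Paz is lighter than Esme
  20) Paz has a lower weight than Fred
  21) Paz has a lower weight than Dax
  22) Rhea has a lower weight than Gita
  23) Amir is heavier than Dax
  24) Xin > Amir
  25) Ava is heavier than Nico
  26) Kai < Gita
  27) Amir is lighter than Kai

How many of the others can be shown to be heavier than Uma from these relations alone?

Directly above Uma: Rhea, Ava, Isla, Esme, Gita.
One step further: Kai, Xin (7 so far).
Nothing else is reachable above Uma; 7 in all.

7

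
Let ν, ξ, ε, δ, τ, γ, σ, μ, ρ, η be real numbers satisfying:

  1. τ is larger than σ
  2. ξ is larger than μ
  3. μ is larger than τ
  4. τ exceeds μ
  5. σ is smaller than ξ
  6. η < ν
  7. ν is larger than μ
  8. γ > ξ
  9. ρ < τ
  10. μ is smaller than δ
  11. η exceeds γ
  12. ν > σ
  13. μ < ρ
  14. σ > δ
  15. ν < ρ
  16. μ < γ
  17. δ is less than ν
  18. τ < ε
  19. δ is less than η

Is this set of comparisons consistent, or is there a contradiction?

Chaining the given relations yields μ < δ < σ < ξ < γ < η < ν < ρ < τ, so μ < τ. But one relation states τ < μ. These cannot both hold.

inconsistent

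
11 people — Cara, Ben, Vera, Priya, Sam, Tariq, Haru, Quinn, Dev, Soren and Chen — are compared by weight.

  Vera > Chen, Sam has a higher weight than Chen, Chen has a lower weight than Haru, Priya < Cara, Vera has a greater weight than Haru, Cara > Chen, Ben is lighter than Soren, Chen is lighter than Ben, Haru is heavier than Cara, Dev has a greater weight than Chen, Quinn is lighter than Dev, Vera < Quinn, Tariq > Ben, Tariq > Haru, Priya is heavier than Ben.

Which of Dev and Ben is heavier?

Ben < Priya and Priya < Cara give Ben < Cara.
Then Cara < Haru extends the chain to Haru.
Then Haru < Vera extends the chain to Vera.
Then Vera < Quinn extends the chain to Quinn.
Then Quinn < Dev extends the chain to Dev.
So Ben < Dev; Dev is the heavier of the two.

Dev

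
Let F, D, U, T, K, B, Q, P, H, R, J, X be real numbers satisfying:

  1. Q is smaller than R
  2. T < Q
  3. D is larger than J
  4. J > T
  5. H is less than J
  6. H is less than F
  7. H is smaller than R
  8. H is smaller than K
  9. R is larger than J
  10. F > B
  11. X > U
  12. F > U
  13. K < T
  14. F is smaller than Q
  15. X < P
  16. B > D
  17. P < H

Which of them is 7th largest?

Piecing the relations together gives one ordering: U < X < P < H < K < T < J < D < B < F < Q < R.
Counting 7 from the largest end gives T.

T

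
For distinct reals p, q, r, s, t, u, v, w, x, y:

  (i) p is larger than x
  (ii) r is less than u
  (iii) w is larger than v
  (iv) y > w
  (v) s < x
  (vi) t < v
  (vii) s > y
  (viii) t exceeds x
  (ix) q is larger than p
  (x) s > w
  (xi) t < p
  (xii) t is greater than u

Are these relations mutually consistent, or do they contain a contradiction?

We have x < t stated directly, yet also t < v < w < y < s < x by chaining the others — so t < x. Contradiction.

inconsistent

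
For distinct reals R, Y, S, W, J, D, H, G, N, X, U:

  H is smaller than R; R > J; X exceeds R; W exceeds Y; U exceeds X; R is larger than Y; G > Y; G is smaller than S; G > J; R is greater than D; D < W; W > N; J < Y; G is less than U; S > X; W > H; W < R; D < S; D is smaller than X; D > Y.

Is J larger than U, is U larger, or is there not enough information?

U

The relevant relations are J < Y; Y < D; D < W; W < R; R < X; X < U.
Chaining these gives J < Y < D < W < R < X < U.
So U is larger.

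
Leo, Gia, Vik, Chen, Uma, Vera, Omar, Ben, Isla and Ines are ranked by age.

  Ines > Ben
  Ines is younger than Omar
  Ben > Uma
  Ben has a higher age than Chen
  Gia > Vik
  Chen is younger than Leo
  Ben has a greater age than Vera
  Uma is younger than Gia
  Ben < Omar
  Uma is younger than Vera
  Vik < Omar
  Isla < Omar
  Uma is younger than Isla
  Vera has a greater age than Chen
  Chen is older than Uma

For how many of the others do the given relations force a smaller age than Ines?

4

Directly below Ines: Ben.
One step further: Uma, Chen, Vera (4 so far).
Nothing else is reachable below Ines; 4 in all.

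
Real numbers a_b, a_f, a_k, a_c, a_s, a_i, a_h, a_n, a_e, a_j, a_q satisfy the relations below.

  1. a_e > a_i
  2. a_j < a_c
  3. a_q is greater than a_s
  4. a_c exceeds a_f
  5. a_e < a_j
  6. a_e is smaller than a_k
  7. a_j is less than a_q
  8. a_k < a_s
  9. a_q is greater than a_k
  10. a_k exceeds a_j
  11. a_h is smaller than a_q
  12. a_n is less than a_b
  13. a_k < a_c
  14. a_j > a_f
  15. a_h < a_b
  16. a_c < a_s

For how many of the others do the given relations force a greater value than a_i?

6

Directly above a_i: a_e.
One step further: a_j, a_k (3 so far).
One step further: a_c, a_s, a_q (6 so far).
Nothing else is reachable above a_i; 6 in all.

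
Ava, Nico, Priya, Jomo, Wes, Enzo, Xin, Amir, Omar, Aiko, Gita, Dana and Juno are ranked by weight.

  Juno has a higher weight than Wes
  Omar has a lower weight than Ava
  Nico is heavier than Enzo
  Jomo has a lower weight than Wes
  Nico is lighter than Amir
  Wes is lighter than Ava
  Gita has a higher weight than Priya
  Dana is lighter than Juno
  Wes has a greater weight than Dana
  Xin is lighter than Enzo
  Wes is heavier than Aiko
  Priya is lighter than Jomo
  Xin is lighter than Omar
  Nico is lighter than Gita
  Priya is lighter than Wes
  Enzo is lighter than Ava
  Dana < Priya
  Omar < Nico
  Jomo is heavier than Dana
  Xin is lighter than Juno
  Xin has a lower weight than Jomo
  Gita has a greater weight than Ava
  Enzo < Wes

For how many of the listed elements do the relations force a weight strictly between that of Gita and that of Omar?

The relations place Omar below Gita. An element lies strictly between them when it is forced above Omar and also forced below Gita.
Above Omar: {Nico, Ava, Amir}. Below Gita: {Aiko, Dana, Xin, Priya, Enzo, Jomo, Wes, Nico, Ava}.
Intersection: {Nico, Ava} — 2.

2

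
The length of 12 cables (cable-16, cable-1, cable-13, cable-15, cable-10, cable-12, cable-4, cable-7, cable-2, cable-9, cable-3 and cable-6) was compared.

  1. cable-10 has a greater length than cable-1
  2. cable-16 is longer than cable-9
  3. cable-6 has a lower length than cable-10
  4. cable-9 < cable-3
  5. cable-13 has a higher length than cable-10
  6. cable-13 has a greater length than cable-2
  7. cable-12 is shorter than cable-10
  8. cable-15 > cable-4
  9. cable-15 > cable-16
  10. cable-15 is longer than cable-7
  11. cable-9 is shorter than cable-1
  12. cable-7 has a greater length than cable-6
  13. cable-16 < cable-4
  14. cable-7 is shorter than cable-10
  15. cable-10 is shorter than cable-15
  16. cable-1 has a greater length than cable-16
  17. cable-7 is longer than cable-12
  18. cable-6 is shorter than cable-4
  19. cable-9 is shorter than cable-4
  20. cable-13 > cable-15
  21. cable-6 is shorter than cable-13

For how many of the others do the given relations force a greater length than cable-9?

From cable-9 the given relations immediately reach cable-16, cable-1, cable-3, cable-4.
From those, cable-10, cable-15 — 6 in total.
From those, cable-13 — 7 in total.
Nothing else is reachable above cable-9; 7 in all.

7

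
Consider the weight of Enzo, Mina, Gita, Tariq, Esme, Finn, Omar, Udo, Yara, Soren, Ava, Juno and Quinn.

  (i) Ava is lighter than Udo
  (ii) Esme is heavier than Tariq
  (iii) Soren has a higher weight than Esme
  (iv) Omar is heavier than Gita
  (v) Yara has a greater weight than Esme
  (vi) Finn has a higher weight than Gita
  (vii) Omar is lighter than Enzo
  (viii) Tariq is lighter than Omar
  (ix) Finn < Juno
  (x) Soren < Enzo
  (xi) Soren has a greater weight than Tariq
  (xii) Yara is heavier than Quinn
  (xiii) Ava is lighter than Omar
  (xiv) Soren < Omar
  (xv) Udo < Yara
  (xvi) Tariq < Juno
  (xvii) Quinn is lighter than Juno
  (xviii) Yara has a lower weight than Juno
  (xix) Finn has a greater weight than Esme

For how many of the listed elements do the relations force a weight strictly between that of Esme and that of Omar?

Chaining upward from Esme reaches: Finn, Soren, Yara, Enzo, Juno.
Chaining downward from Omar reaches: Gita, Tariq, Ava, Soren.
Strictly between Esme and Omar are those in both lists: Soren — 1 element.

1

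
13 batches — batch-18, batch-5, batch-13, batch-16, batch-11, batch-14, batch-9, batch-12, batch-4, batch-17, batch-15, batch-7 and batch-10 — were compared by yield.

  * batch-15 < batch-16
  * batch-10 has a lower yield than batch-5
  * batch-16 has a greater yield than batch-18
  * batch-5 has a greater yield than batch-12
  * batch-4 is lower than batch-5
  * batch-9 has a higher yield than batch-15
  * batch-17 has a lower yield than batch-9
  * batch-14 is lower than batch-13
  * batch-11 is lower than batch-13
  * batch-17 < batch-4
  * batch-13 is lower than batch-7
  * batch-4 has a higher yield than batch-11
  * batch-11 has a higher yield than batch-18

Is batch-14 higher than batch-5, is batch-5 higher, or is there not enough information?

Following every chain through batch-14: above batch-14 we get batch-13, batch-7.
batch-5 is not reached, and no chain runs the other way from batch-5 to batch-14.
So the given relations leave the order of batch-14 and batch-5 undetermined.

undetermined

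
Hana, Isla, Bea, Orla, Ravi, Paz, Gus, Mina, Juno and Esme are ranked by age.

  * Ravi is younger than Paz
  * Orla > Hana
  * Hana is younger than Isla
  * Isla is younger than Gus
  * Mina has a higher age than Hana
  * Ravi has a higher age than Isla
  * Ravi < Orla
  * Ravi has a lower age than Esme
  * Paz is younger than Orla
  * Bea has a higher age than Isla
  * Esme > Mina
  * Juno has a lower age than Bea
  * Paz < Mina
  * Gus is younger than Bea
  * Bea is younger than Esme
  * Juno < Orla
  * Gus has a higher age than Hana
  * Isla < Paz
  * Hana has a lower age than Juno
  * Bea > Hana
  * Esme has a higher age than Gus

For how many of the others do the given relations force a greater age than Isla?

7

Directly above Isla: Ravi, Gus, Paz, Bea.
One step further: Mina, Orla, Esme (7 so far).
No other element is forced above Isla by the given relations, so the count is 7.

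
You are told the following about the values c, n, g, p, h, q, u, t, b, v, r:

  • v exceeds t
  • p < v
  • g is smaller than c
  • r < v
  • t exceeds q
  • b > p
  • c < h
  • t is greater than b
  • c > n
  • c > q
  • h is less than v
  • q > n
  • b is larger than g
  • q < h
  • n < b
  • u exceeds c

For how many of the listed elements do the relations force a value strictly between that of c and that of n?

1

Chaining upward from n reaches: q, b, t, h, v, u.
Chaining downward from c reaches: g, q.
Strictly between n and c are those in both lists: q — 1 element.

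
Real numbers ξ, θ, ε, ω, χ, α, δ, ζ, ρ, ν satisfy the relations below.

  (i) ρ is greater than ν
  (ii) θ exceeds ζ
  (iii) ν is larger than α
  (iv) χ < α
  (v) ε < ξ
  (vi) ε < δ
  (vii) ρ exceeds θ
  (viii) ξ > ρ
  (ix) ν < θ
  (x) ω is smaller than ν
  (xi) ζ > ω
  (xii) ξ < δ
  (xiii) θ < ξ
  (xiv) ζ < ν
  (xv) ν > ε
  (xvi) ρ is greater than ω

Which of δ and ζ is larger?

δ

ζ < ν and ν < θ give ζ < θ.
With θ < ρ: ζ < ν < θ < ρ.
With ρ < ξ: ζ < ν < θ < ρ < ξ.
Then ξ < δ extends the chain to δ.
So ζ < δ; δ is the larger of the two.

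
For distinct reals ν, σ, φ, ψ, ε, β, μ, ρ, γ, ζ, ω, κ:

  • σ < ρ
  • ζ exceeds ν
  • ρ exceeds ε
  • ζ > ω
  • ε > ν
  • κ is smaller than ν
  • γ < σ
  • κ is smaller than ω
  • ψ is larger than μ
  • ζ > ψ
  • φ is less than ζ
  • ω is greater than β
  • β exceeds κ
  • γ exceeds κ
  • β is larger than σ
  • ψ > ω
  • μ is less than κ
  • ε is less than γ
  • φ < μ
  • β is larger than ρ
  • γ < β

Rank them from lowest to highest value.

φ < μ < κ < ν < ε < γ < σ < ρ < β < ω < ψ < ζ

Each adjacent pair is fixed by a given relation: φ < μ; μ < κ; κ < ν; ν < ε; ε < γ; γ < σ; σ < ρ; ρ < β; β < ω; ω < ψ; ψ < ζ. Chaining them end to end gives the full order.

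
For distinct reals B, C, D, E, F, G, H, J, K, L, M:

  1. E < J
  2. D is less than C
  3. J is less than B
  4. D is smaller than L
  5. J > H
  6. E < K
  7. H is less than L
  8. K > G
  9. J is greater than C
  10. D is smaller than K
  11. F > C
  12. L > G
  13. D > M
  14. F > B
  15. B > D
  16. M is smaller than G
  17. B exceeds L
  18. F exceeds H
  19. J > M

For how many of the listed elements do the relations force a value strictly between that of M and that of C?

1

The relations place M below C. An element lies strictly between them when it is forced above M and also forced below C.
Above M: {G, D, K, J, L, B, F}. Below C: {D}.
Intersection: {D} — 1.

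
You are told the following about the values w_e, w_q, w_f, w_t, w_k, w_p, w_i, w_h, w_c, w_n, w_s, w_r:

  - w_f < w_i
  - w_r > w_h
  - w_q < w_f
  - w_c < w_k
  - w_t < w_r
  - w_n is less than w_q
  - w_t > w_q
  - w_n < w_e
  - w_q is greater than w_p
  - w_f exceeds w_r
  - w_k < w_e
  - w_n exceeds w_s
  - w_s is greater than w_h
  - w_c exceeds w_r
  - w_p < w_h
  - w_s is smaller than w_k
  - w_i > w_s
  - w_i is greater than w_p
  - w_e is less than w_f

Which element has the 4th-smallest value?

w_n

Chaining the given pairs: w_p < w_h < w_s < w_n < w_q < w_t < w_r < w_c < w_k < w_e < w_f < w_i.
Counting 4 from the smallest end gives w_n.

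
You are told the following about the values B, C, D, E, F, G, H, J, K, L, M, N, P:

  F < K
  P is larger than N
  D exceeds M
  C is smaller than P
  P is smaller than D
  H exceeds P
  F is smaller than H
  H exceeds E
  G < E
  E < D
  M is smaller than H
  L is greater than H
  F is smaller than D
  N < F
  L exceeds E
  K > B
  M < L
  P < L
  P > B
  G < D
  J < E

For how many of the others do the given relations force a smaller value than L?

The elements the relations force below L are N, G, C, B, J, P, E, F, M, H — no chain reaches any other.
That is 10.

10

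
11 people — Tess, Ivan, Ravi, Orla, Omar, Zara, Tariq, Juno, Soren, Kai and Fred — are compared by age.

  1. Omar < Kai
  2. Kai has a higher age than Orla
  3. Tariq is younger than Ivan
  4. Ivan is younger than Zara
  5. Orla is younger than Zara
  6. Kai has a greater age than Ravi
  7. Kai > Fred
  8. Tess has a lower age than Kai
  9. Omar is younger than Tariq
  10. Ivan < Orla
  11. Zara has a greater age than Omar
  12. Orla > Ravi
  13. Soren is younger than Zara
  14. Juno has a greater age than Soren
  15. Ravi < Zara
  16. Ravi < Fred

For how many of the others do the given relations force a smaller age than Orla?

Directly below Orla: Ravi, Ivan.
One step further: Tariq (3 so far).
One step further: Omar (4 so far).
Nothing else is reachable below Orla; 4 in all.

4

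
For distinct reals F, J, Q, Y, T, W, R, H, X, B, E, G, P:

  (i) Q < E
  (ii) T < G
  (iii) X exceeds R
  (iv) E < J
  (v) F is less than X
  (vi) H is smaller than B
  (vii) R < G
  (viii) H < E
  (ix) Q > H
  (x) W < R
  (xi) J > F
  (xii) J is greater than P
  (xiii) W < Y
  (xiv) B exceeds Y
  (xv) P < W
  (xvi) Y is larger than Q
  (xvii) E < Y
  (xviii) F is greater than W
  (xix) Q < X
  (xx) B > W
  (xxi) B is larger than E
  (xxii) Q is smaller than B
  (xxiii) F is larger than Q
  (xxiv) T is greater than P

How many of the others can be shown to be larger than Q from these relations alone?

6

Directly above Q: E, F, Y, B, X.
One step further: J (6 so far).
No other element is forced above Q by the given relations, so the count is 6.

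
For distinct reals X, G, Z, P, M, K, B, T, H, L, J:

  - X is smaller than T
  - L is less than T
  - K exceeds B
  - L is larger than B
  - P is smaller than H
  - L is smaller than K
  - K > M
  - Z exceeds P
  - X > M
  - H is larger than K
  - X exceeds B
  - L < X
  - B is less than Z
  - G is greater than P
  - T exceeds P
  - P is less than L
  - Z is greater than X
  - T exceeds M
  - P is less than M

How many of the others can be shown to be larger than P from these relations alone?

8

Directly above P: G, M, L, Z, T, H.
One step further: X, K (8 so far).
Nothing else is reachable above P; 8 in all.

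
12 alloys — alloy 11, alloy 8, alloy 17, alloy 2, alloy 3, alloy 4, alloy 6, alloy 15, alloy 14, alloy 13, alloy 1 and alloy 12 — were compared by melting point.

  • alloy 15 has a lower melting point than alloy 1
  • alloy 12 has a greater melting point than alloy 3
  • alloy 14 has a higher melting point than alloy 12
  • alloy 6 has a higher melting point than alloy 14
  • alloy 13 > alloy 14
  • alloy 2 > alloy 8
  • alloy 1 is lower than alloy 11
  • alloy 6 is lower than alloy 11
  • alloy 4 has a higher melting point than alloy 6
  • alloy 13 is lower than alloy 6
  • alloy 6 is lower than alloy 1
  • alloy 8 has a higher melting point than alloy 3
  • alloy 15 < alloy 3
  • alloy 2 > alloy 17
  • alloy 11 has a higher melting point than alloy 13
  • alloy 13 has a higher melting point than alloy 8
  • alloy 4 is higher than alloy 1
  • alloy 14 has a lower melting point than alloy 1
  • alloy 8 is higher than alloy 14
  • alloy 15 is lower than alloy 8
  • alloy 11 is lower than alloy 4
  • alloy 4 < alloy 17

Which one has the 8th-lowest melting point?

alloy 1

Chaining the given pairs: alloy 15 < alloy 3 < alloy 12 < alloy 14 < alloy 8 < alloy 13 < alloy 6 < alloy 1 < alloy 11 < alloy 4 < alloy 17 < alloy 2.
Counting 8 from the smallest end gives alloy 1.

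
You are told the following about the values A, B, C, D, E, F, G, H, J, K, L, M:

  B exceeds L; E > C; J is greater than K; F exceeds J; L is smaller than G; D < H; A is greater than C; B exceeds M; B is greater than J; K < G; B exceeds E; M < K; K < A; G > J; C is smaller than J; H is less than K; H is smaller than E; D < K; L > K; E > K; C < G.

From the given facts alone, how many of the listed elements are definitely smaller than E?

5

From E the given relations immediately reach H, C, K.
From those, D, M — 5 in total.
Nothing else is reachable below E; 5 in all.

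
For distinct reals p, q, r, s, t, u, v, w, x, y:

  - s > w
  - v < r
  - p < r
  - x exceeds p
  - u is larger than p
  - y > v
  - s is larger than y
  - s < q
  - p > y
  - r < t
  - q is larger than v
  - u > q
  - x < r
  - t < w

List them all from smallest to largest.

v < y < p < x < r < t < w < s < q < u

The consecutive links are each given: v < y; y < p; p < x; x < r; r < t; t < w; w < s; s < q; q < u.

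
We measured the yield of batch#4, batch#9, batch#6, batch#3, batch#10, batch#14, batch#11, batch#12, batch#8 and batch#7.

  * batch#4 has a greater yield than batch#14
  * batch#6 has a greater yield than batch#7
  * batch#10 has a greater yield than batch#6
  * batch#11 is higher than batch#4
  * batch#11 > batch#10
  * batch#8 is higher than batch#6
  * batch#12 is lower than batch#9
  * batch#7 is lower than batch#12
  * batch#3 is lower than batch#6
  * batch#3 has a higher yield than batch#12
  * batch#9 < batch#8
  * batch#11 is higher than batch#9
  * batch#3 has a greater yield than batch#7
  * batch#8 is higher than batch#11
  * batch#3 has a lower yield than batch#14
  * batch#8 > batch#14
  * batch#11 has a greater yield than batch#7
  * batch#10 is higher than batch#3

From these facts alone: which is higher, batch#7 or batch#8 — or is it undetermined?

The relevant relations are batch#7 < batch#12; batch#12 < batch#3; batch#3 < batch#6; batch#6 < batch#10; batch#10 < batch#11; batch#11 < batch#8.
Together: batch#7 < batch#12 < batch#3 < batch#6 < batch#10 < batch#11 < batch#8.
So batch#8 is higher.

batch#8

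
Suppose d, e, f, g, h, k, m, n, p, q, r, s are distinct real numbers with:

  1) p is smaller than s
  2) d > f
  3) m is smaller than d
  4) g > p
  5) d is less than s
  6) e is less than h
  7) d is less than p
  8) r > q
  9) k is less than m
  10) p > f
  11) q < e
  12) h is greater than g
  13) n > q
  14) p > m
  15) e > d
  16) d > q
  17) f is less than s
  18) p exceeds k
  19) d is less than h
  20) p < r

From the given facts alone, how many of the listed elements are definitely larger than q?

8

From q the given relations immediately reach d, n, e, r.
From those, p, s, h — 7 in total.
From those, g — 8 in total.
No other element is forced above q by the given relations, so the count is 8.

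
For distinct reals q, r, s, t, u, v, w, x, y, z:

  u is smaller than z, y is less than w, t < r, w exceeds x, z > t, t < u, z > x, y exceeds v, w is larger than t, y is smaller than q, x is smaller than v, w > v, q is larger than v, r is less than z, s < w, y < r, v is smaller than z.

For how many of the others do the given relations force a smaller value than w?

Directly below w: x, s, v, y, t.
No other element is forced below w by the given relations, so the count is 5.

5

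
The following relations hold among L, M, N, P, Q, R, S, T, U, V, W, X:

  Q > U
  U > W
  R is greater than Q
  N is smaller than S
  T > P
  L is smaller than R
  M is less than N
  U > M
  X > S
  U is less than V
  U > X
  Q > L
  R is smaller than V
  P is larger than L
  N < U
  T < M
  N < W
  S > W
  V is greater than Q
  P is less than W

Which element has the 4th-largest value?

Piecing the relations together gives one ordering: L < P < T < M < N < W < S < X < U < Q < R < V.
The 4th largest is U.

U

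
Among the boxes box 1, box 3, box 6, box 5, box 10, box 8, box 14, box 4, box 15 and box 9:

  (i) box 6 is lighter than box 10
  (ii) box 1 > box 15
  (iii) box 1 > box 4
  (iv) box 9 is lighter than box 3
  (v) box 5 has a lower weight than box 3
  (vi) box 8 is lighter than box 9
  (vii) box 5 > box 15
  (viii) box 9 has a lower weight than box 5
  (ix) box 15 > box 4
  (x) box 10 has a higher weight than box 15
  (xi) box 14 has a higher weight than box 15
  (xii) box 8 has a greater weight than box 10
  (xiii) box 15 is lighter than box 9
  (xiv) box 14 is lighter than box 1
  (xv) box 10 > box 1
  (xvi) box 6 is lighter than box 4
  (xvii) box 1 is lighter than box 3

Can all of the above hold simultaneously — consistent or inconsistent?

The single ordering box 6 < box 4 < box 15 < box 14 < box 1 < box 10 < box 8 < box 9 < box 5 < box 3 satisfies every listed relation, so no contradiction arises.

consistent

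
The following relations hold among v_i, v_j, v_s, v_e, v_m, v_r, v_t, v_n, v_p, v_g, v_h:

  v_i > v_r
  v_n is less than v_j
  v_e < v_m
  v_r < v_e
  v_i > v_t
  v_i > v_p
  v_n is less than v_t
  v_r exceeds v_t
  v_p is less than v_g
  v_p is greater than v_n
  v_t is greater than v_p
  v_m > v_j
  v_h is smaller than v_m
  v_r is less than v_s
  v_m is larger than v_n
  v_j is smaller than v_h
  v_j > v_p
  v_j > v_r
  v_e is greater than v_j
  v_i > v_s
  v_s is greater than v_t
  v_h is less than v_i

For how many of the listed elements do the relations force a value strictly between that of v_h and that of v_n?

4

Chaining upward from v_n reaches: v_p, v_t, v_g, v_r, v_s, v_j, v_e, v_i, v_m.
Chaining downward from v_h reaches: v_p, v_t, v_r, v_j.
Strictly between v_n and v_h are those in both lists: v_p, v_t, v_r, v_j — 4 elements.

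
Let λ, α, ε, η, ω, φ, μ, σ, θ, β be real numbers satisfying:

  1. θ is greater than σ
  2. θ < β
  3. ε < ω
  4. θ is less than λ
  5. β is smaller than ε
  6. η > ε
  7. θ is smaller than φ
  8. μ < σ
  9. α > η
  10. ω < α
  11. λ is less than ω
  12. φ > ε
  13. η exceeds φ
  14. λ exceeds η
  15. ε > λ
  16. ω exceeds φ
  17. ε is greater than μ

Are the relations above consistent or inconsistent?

inconsistent

Chaining the given relations yields ε < φ < η < λ, so ε < λ. But one relation states λ < ε. These cannot both hold.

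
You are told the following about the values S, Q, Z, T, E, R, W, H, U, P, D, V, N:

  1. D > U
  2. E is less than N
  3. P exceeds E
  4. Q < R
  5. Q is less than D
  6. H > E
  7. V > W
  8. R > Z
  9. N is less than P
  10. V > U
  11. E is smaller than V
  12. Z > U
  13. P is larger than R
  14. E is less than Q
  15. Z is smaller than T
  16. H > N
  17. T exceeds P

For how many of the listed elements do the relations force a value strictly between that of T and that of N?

The relations place N below T. An element lies strictly between them when it is forced above N and also forced below T.
Above N: {H, P}. Below T: {E, Q, U, Z, R, P}.
Intersection: {P} — 1.

1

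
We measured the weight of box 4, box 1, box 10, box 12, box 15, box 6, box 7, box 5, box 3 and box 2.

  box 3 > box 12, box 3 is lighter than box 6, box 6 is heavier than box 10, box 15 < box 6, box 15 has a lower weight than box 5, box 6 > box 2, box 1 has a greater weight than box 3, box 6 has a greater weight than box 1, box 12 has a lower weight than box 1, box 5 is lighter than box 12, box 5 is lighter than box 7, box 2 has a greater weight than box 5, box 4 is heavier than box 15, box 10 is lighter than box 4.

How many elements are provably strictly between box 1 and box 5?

The relations place box 5 below box 1. An element lies strictly between them when it is forced above box 5 and also forced below box 1.
Above box 5: {box 7, box 12, box 2, box 3, box 6}. Below box 1: {box 15, box 12, box 3}.
Intersection: {box 12, box 3} — 2.

2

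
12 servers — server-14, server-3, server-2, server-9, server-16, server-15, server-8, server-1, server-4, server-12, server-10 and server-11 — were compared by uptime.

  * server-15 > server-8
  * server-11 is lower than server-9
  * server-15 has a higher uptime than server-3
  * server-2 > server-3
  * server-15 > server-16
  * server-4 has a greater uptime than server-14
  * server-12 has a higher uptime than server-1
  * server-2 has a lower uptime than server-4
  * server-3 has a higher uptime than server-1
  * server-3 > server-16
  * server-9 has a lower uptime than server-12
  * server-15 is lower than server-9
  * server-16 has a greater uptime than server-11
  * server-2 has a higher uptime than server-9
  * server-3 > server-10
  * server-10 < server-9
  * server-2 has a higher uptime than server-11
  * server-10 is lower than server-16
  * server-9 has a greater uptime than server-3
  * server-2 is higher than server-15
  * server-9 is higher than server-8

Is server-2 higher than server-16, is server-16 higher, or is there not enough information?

Link the given pairs in sequence: server-16 < server-3; server-3 < server-15; server-15 < server-9; server-9 < server-2.
Chaining these gives server-16 < server-3 < server-15 < server-9 < server-2.
So server-2 is higher.

server-2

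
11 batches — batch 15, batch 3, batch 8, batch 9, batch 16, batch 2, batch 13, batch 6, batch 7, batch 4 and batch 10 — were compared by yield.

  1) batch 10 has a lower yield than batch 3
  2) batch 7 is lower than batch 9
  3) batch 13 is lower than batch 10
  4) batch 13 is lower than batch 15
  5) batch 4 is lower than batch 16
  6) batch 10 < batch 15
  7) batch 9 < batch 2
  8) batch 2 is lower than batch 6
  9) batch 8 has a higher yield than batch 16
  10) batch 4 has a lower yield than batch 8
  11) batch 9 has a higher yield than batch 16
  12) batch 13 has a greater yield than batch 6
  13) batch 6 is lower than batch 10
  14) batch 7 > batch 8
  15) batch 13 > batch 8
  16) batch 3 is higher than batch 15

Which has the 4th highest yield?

Piecing the relations together gives one ordering: batch 4 < batch 16 < batch 8 < batch 7 < batch 9 < batch 2 < batch 6 < batch 13 < batch 10 < batch 15 < batch 3.
The 4th largest is batch 13.

batch 13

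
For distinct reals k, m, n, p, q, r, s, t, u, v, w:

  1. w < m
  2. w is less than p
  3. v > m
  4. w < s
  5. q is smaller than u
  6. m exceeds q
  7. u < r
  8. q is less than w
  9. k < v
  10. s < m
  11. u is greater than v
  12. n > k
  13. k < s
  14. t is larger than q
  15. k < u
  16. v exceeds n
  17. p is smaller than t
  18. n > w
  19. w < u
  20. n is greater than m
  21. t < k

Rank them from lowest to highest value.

Each adjacent pair is fixed by a given relation: q < w; w < p; p < t; t < k; k < s; s < m; m < n; n < v; v < u; u < r. Chaining them end to end gives the full order.

q < w < p < t < k < s < m < n < v < u < r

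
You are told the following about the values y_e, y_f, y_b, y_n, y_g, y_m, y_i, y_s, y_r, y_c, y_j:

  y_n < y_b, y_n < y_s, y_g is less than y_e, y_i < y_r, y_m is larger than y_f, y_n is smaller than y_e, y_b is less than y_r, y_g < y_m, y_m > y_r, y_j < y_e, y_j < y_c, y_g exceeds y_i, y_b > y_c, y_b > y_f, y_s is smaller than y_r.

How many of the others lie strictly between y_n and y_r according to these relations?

Chaining upward from y_n reaches: y_b, y_s, y_m, y_e.
Chaining downward from y_r reaches: y_j, y_i, y_c, y_f, y_b, y_s.
Strictly between y_n and y_r are those in both lists: y_b, y_s — 2 elements.

2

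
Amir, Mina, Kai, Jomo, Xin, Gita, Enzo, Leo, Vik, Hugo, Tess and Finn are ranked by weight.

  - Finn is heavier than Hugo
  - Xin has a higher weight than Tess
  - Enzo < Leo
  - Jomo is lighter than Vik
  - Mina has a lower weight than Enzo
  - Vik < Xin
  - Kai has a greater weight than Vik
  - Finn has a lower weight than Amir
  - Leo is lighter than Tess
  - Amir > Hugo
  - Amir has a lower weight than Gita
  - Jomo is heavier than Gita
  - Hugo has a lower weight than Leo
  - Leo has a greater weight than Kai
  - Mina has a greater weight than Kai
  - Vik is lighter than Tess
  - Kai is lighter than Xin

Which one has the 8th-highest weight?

Chaining the given pairs: Hugo < Finn < Amir < Gita < Jomo < Vik < Kai < Mina < Enzo < Leo < Tess < Xin.
The 8th largest is Jomo.

Jomo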